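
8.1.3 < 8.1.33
True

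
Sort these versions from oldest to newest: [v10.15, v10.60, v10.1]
[v10.1, v10.15, v10.60]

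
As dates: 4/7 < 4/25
True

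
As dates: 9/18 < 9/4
False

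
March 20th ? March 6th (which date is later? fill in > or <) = >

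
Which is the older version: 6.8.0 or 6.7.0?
6.7.0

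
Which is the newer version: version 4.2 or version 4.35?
version 4.35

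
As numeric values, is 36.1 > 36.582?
False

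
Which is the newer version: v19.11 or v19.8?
v19.11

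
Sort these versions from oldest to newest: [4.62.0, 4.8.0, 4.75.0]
[4.8.0, 4.62.0, 4.75.0]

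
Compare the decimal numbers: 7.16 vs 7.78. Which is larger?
7.78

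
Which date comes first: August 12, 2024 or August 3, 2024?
August 3, 2024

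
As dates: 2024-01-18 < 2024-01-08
False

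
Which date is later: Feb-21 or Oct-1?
Oct-1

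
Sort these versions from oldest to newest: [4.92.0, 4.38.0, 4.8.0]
[4.8.0, 4.38.0, 4.92.0]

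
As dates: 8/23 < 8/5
False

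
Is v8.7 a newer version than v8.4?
Yes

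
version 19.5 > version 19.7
False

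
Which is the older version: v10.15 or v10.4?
v10.4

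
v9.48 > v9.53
False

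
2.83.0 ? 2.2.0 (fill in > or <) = >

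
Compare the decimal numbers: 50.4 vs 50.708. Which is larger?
50.708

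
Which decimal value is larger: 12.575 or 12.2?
12.575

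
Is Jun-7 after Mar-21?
Yes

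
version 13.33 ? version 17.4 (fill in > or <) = <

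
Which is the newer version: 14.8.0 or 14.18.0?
14.18.0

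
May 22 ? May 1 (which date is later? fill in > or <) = >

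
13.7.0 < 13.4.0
False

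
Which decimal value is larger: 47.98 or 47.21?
47.98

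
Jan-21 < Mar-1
True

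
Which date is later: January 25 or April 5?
April 5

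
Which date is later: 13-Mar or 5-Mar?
13-Mar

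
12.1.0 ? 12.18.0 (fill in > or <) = <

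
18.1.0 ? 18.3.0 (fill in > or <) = <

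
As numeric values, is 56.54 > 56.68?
False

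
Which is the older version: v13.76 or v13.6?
v13.6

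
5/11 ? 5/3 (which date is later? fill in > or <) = >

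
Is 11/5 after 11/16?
No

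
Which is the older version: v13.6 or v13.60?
v13.6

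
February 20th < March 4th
True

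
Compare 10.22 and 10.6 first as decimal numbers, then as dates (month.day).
As decimals: 10.22 < 10.6. As dates: 10/22 is later than 10/6 (day 22 > day 6).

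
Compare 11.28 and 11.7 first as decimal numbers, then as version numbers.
As decimals: 11.28 < 11.7. As versions: v11.28 > v11.7 (minor version 28 > 7).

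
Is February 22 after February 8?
Yes. Day 22 comes after day 8 in February — this is a date comparison, not a decimal one (the decimal 2.22 would be smaller than 2.8).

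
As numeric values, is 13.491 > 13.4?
True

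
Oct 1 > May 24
True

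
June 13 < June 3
False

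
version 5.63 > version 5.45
True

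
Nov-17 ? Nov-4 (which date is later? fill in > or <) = >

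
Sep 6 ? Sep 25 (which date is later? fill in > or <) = <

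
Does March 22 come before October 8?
Yes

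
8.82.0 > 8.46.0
True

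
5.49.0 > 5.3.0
True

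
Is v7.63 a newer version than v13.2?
No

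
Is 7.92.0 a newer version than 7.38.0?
Yes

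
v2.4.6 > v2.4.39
False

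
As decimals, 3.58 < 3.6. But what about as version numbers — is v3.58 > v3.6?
True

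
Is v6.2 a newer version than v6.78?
No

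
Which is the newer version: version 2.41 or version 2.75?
version 2.75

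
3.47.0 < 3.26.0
False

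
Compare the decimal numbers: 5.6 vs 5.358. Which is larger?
5.6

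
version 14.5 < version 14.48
True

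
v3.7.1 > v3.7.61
False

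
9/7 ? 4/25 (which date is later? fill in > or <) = >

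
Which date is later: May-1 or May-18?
May-18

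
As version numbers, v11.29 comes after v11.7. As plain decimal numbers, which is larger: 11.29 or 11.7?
11.7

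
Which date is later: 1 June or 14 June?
14 June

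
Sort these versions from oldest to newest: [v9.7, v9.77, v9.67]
[v9.7, v9.67, v9.77]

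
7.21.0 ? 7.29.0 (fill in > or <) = <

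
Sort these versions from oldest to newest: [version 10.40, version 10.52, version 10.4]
[version 10.4, version 10.40, version 10.52]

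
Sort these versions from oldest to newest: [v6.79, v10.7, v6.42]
[v6.42, v6.79, v10.7]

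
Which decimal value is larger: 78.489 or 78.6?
78.6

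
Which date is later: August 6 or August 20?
August 20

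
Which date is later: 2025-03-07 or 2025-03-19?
2025-03-19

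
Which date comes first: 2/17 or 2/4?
2/4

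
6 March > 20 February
True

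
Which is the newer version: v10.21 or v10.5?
v10.21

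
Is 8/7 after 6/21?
Yes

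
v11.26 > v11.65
False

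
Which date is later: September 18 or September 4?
September 18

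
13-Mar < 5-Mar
False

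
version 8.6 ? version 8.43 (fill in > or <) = <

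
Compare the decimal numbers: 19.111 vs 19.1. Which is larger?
19.111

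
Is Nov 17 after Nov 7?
Yes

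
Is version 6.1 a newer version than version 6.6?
No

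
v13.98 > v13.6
True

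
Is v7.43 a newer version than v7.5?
Yes. Version numbers are compared segment by segment as integers, not as decimals: minor version 43 > 5, so v7.43 > v7.5 (even though the decimal 7.43 < 7.5).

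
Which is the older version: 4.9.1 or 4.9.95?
4.9.1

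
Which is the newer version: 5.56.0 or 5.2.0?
5.56.0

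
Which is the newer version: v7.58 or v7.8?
v7.58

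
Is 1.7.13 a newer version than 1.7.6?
Yes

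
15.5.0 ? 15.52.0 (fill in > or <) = <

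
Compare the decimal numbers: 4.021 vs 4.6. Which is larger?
4.6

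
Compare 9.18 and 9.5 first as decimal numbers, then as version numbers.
As decimals: 9.18 < 9.5. As versions: v9.18 > v9.5 (minor version 18 > 5).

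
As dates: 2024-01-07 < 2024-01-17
True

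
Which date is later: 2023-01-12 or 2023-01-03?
2023-01-12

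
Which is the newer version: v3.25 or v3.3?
v3.25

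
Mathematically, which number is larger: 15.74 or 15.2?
15.74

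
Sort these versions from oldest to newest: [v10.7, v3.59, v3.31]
[v3.31, v3.59, v10.7]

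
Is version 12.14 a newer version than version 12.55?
No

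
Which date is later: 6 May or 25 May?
25 May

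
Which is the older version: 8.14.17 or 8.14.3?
8.14.3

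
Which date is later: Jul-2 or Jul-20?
Jul-20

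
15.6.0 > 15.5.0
True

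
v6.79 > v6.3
True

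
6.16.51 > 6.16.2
True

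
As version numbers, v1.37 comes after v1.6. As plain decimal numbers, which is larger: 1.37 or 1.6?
1.6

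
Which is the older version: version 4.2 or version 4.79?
version 4.2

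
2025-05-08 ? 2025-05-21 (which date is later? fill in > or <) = <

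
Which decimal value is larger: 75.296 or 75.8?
75.8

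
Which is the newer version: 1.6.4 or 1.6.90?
1.6.90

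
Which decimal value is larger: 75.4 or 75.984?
75.984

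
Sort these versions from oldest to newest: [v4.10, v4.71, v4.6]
[v4.6, v4.10, v4.71]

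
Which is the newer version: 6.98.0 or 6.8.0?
6.98.0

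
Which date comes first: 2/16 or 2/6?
2/6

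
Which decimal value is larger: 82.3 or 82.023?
82.3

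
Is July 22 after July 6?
Yes. Day 22 comes after day 6 in July — this is a date comparison, not a decimal one (the decimal 7.22 would be smaller than 7.6).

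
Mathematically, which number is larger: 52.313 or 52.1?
52.313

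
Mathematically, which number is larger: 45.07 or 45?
45.07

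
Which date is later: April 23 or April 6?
April 23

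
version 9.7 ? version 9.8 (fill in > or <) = <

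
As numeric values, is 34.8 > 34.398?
True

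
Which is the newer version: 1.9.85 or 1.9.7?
1.9.85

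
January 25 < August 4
True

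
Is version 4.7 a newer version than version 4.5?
Yes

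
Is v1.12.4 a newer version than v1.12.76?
No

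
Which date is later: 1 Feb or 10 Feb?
10 Feb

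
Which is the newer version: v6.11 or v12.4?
v12.4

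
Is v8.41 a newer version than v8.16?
Yes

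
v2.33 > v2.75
False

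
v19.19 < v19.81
True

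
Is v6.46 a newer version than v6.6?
Yes. Version numbers are compared segment by segment as integers, not as decimals: minor version 46 > 6, so v6.46 > v6.6 (even though the decimal 6.46 < 6.6).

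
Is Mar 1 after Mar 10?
No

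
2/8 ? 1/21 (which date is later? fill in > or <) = >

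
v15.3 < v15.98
True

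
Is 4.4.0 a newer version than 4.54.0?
No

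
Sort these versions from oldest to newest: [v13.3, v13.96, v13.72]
[v13.3, v13.72, v13.96]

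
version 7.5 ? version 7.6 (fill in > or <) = <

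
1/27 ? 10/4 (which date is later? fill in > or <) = <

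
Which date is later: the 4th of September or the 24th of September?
the 24th of September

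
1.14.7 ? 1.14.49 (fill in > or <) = <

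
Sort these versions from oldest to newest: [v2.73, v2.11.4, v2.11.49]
[v2.11.4, v2.11.49, v2.73]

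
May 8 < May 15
True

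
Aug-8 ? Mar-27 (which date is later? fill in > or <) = >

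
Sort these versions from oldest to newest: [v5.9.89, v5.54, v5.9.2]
[v5.9.2, v5.9.89, v5.54]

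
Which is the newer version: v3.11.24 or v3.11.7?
v3.11.24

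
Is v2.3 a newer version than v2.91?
No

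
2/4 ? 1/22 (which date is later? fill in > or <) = >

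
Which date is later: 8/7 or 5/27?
8/7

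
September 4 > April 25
True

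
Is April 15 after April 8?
Yes. Day 15 comes after day 8 in April — this is a date comparison, not a decimal one (the decimal 4.15 would be smaller than 4.8).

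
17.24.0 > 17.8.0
True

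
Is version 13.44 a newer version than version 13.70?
No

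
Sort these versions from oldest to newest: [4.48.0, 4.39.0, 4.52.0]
[4.39.0, 4.48.0, 4.52.0]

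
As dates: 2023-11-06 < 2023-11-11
True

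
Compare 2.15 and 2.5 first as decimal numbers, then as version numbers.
As decimals: 2.15 < 2.5. As versions: v2.15 > v2.5 (minor version 15 > 5).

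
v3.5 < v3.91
True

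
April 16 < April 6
False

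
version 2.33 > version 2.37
False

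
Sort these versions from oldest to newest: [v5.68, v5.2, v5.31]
[v5.2, v5.31, v5.68]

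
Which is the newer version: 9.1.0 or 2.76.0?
9.1.0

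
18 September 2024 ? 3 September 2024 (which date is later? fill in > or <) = >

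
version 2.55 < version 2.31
False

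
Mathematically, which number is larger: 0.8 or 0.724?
0.8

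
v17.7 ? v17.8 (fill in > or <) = <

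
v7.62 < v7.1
False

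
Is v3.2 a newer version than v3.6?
No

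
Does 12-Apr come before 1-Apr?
No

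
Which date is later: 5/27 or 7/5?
7/5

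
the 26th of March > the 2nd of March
True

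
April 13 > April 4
True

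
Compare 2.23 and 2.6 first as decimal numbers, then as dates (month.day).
As decimals: 2.23 < 2.6. As dates: 2/23 is later than 2/6 (day 23 > day 6).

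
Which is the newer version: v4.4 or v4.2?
v4.4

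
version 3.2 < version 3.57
True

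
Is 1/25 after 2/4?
No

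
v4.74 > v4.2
True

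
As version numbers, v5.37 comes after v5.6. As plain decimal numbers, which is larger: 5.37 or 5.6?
5.6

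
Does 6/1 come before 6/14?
Yes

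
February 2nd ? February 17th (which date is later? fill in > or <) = <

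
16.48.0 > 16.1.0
True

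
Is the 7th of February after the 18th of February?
No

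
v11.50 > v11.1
True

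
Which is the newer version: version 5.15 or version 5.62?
version 5.62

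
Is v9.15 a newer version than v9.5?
Yes. Version numbers are compared segment by segment as integers, not as decimals: minor version 15 > 5, so v9.15 > v9.5 (even though the decimal 9.15 < 9.5).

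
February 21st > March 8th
False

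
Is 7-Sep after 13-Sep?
No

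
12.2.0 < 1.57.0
False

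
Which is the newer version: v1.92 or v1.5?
v1.92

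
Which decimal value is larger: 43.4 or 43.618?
43.618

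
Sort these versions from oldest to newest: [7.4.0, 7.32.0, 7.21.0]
[7.4.0, 7.21.0, 7.32.0]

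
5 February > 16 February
False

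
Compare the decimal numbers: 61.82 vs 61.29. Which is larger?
61.82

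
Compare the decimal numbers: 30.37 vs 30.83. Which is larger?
30.83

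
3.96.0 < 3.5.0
False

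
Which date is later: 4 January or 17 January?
17 January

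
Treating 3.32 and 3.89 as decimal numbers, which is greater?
3.89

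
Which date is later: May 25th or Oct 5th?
Oct 5th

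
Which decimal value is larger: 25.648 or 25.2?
25.648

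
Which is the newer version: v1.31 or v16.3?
v16.3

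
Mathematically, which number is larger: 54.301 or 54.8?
54.8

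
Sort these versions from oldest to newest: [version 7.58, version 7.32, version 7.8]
[version 7.8, version 7.32, version 7.58]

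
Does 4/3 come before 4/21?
Yes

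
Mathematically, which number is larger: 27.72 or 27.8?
27.8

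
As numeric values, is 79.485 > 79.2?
True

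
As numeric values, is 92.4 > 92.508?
False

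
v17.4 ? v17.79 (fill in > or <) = <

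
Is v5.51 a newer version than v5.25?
Yes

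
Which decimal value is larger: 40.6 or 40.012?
40.6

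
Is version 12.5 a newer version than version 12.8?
No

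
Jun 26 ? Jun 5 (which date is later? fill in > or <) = >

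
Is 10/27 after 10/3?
Yes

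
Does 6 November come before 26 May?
No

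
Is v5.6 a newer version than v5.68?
No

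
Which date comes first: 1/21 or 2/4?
1/21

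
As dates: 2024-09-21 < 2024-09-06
False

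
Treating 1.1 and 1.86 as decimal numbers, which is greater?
1.86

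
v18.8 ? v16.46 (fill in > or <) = >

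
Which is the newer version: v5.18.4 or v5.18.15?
v5.18.15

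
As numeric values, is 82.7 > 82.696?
True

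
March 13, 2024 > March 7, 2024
True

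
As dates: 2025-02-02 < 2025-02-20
True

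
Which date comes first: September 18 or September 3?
September 3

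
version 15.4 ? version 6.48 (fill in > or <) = >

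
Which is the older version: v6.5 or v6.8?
v6.5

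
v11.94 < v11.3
False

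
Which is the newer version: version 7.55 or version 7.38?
version 7.55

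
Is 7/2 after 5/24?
Yes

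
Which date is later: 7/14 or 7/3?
7/14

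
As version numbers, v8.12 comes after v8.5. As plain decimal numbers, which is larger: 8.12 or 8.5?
8.5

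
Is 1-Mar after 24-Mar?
No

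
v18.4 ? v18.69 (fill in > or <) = <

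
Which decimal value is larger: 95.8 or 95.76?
95.8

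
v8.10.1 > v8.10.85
False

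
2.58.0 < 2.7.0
False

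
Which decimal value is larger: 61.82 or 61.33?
61.82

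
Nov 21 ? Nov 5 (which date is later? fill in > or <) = >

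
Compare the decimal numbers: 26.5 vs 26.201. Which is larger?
26.5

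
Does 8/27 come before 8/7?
No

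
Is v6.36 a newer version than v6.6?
Yes. Version numbers are compared segment by segment as integers, not as decimals: minor version 36 > 6, so v6.36 > v6.6 (even though the decimal 6.36 < 6.6).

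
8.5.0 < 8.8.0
True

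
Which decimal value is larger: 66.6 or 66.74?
66.74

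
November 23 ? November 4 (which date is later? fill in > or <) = >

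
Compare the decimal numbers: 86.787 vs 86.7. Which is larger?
86.787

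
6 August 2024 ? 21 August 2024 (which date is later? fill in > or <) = <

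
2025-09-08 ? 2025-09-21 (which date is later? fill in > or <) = <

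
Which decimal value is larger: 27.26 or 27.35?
27.35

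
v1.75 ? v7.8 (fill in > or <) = <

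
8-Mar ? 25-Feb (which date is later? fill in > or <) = >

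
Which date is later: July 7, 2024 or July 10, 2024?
July 10, 2024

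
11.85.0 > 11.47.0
True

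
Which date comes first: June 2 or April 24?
April 24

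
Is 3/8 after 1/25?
Yes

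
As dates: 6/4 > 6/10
False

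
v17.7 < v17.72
True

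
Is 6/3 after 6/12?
No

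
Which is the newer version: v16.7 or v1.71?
v16.7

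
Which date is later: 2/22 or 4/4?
4/4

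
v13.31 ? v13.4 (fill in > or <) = >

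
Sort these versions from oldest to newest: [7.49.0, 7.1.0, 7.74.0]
[7.1.0, 7.49.0, 7.74.0]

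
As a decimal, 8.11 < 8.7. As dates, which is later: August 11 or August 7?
August 11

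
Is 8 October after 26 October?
No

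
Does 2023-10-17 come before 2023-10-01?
No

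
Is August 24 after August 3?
Yes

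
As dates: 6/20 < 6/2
False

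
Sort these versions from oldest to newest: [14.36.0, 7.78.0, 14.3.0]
[7.78.0, 14.3.0, 14.36.0]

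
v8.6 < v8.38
True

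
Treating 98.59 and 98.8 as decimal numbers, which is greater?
98.8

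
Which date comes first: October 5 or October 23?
October 5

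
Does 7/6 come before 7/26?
Yes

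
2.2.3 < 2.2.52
True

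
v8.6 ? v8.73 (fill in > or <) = <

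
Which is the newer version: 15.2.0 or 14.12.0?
15.2.0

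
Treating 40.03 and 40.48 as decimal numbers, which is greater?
40.48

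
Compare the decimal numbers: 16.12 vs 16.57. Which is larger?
16.57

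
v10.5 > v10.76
False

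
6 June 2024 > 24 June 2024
False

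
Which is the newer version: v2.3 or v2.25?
v2.25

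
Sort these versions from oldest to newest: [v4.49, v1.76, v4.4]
[v1.76, v4.4, v4.49]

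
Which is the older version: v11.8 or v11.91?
v11.8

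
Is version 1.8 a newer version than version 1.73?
No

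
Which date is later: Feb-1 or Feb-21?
Feb-21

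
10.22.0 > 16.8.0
False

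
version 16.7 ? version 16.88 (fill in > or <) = <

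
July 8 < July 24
True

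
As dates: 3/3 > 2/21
True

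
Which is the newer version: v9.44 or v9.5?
v9.44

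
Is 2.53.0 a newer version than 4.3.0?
No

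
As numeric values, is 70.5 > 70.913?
False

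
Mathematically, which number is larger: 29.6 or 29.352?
29.6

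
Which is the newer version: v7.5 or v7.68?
v7.68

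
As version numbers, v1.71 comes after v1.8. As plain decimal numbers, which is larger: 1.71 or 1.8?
1.8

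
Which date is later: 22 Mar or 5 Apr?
5 Apr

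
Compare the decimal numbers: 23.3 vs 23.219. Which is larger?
23.3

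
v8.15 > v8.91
False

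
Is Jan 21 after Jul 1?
No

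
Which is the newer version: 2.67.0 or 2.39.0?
2.67.0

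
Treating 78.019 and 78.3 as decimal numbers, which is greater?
78.3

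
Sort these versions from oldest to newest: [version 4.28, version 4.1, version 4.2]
[version 4.1, version 4.2, version 4.28]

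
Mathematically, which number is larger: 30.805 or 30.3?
30.805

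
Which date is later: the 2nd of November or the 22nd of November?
the 22nd of November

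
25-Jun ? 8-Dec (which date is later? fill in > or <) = <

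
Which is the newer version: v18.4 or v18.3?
v18.4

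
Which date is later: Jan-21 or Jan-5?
Jan-21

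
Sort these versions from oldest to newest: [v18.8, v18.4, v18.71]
[v18.4, v18.8, v18.71]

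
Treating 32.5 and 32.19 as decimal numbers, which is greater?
32.5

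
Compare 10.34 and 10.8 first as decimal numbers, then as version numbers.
As decimals: 10.34 < 10.8. As versions: v10.34 > v10.8 (minor version 34 > 8).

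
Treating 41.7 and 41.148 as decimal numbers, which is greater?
41.7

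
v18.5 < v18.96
True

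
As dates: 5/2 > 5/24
False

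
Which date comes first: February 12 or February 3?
February 3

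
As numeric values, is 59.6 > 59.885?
False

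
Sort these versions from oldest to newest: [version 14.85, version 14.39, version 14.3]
[version 14.3, version 14.39, version 14.85]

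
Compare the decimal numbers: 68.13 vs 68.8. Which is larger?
68.8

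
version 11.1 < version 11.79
True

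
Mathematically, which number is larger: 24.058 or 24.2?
24.2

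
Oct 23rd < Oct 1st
False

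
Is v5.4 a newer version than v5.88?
No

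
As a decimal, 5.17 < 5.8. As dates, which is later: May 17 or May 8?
May 17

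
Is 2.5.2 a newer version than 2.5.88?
No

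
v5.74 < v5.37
False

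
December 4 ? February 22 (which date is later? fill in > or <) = >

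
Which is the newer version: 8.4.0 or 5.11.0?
8.4.0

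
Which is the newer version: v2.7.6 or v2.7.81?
v2.7.81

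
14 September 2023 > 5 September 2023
True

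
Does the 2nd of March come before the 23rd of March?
Yes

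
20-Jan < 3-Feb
True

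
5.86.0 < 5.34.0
False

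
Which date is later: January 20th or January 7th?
January 20th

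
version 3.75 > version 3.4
True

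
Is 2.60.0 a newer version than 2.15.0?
Yes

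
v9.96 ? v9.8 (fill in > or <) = >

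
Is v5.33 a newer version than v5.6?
Yes. Version numbers are compared segment by segment as integers, not as decimals: minor version 33 > 6, so v5.33 > v5.6 (even though the decimal 5.33 < 5.6).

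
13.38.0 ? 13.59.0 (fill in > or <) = <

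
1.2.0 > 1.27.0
False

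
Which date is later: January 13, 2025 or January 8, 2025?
January 13, 2025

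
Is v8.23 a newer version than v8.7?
Yes. Version numbers are compared segment by segment as integers, not as decimals: minor version 23 > 7, so v8.23 > v8.7 (even though the decimal 8.23 < 8.7).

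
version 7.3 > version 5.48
True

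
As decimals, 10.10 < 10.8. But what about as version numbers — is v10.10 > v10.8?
True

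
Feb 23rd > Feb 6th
True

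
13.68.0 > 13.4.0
True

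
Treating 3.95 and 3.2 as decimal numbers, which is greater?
3.95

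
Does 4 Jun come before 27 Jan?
No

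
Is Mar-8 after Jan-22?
Yes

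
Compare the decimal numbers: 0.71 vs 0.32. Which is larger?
0.71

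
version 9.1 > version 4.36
True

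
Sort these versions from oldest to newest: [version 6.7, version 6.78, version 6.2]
[version 6.2, version 6.7, version 6.78]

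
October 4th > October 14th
False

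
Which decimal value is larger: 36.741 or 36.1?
36.741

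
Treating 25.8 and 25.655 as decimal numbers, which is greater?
25.8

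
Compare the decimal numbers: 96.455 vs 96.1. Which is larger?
96.455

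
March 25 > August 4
False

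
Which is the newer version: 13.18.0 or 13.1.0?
13.18.0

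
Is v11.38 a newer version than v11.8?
Yes. Version numbers are compared segment by segment as integers, not as decimals: minor version 38 > 8, so v11.38 > v11.8 (even though the decimal 11.38 < 11.8).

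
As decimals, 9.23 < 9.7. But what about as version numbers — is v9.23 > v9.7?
True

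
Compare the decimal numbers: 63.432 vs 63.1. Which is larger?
63.432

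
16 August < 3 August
False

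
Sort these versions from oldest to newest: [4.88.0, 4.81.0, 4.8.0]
[4.8.0, 4.81.0, 4.88.0]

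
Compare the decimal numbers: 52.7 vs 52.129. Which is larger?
52.7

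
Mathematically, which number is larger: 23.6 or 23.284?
23.6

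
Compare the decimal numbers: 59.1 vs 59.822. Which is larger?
59.822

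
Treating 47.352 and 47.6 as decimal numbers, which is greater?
47.6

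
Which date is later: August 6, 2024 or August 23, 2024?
August 23, 2024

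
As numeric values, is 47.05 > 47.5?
False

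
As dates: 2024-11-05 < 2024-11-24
True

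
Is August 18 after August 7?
Yes. Day 18 comes after day 7 in August — this is a date comparison, not a decimal one (the decimal 8.18 would be smaller than 8.7).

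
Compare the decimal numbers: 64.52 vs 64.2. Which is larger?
64.52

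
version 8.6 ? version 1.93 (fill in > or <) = >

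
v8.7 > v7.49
True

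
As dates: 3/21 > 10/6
False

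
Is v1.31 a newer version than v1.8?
Yes. Version numbers are compared segment by segment as integers, not as decimals: minor version 31 > 8, so v1.31 > v1.8 (even though the decimal 1.31 < 1.8).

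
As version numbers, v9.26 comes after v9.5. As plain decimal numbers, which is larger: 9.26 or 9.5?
9.5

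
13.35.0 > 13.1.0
True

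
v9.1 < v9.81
True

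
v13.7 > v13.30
False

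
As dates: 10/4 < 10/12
True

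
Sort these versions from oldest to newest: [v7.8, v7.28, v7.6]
[v7.6, v7.8, v7.28]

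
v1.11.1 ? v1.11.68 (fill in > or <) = <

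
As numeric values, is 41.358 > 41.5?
False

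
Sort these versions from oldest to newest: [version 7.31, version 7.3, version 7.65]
[version 7.3, version 7.31, version 7.65]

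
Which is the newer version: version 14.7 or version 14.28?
version 14.28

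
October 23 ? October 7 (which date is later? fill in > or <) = >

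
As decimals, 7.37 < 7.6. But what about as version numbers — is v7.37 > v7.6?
True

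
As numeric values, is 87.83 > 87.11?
True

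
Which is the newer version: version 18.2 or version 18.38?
version 18.38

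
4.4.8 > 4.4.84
False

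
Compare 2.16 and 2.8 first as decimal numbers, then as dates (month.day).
As decimals: 2.16 < 2.8. As dates: 2/16 is later than 2/8 (day 16 > day 8).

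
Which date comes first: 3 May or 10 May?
3 May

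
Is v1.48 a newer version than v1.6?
Yes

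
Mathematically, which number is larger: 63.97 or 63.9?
63.97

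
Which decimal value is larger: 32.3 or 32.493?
32.493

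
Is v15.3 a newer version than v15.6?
No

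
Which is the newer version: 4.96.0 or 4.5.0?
4.96.0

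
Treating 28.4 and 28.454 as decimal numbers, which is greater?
28.454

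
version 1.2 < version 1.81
True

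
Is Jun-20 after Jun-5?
Yes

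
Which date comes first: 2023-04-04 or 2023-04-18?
2023-04-04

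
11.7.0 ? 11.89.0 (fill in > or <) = <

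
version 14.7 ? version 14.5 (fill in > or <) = >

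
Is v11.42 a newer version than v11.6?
Yes. Version numbers are compared segment by segment as integers, not as decimals: minor version 42 > 6, so v11.42 > v11.6 (even though the decimal 11.42 < 11.6).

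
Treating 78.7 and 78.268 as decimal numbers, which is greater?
78.7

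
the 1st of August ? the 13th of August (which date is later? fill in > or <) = <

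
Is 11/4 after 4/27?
Yes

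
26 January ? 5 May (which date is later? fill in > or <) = <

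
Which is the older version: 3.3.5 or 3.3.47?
3.3.5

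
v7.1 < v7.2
True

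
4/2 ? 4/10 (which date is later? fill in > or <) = <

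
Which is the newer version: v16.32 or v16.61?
v16.61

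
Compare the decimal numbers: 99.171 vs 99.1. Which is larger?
99.171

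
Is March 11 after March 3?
Yes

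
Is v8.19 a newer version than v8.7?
Yes. Version numbers are compared segment by segment as integers, not as decimals: minor version 19 > 7, so v8.19 > v8.7 (even though the decimal 8.19 < 8.7).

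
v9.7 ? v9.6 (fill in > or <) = >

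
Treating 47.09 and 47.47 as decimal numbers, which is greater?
47.47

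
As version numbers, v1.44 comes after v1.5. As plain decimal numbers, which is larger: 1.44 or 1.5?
1.5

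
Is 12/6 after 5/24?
Yes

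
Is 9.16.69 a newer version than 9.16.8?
Yes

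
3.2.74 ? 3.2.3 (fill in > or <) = >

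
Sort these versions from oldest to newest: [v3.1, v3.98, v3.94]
[v3.1, v3.94, v3.98]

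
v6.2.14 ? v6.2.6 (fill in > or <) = >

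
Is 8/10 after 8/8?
Yes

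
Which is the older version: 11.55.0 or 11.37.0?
11.37.0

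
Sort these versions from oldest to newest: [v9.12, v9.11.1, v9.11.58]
[v9.11.1, v9.11.58, v9.12]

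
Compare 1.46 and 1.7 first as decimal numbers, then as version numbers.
As decimals: 1.46 < 1.7. As versions: v1.46 > v1.7 (minor version 46 > 7).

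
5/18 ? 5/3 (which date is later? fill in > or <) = >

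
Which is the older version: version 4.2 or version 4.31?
version 4.2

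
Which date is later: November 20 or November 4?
November 20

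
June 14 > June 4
True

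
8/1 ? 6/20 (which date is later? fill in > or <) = >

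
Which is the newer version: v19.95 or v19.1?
v19.95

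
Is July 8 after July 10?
No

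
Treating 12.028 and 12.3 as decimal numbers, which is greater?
12.3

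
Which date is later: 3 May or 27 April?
3 May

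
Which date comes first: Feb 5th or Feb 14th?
Feb 5th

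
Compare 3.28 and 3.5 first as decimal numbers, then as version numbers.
As decimals: 3.28 < 3.5. As versions: v3.28 > v3.5 (minor version 28 > 5).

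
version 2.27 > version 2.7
True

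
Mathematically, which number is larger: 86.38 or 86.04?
86.38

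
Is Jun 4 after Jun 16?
No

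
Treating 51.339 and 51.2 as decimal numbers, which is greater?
51.339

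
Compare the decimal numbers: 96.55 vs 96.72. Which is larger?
96.72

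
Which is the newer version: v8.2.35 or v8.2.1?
v8.2.35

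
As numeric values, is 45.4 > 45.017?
True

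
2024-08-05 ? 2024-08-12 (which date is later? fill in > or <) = <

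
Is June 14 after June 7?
Yes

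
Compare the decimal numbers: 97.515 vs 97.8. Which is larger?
97.8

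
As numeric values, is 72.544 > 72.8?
False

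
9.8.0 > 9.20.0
False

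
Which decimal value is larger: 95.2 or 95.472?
95.472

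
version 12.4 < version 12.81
True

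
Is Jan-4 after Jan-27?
No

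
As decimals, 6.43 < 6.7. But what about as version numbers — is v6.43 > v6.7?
True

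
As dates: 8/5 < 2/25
False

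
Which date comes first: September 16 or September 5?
September 5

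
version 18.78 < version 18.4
False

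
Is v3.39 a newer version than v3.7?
Yes. Version numbers are compared segment by segment as integers, not as decimals: minor version 39 > 7, so v3.39 > v3.7 (even though the decimal 3.39 < 3.7).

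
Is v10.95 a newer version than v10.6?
Yes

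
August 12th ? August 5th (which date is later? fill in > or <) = >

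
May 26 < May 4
False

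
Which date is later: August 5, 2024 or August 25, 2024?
August 25, 2024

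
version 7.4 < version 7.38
True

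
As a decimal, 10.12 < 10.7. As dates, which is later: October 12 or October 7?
October 12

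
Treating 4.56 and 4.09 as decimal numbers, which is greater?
4.56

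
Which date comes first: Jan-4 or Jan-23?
Jan-4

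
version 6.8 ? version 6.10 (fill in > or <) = <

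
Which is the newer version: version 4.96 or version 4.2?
version 4.96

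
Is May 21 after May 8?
Yes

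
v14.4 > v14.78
False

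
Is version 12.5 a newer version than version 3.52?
Yes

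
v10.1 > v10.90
False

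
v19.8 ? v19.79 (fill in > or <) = <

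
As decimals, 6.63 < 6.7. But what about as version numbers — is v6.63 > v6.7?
True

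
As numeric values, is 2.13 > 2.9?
False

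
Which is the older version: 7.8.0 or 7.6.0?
7.6.0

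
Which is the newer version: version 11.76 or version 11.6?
version 11.76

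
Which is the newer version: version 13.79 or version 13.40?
version 13.79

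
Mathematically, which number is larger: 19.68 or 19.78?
19.78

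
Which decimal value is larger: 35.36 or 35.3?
35.36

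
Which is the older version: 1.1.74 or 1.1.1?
1.1.1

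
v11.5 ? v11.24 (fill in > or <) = <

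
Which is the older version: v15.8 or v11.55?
v11.55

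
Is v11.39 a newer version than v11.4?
Yes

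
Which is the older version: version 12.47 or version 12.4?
version 12.4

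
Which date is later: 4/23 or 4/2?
4/23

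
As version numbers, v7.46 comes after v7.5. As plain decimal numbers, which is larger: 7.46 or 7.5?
7.5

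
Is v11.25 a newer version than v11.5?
Yes. Version numbers are compared segment by segment as integers, not as decimals: minor version 25 > 5, so v11.25 > v11.5 (even though the decimal 11.25 < 11.5).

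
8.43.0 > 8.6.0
True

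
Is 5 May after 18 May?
No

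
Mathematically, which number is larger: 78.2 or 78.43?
78.43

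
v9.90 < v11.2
True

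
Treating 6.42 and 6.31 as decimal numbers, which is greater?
6.42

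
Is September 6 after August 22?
Yes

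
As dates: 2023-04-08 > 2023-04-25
False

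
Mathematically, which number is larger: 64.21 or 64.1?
64.21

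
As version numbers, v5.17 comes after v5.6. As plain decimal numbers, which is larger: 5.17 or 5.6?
5.6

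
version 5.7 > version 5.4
True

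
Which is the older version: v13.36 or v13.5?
v13.5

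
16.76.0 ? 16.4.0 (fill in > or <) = >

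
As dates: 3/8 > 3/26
False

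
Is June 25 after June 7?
Yes. Day 25 comes after day 7 in June — this is a date comparison, not a decimal one (the decimal 6.25 would be smaller than 6.7).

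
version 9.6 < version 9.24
True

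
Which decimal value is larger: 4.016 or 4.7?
4.7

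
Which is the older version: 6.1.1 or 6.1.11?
6.1.1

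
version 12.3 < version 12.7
True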